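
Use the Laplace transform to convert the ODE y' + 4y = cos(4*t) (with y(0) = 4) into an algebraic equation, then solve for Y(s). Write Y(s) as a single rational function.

Y(s) = (4*s^2 + s + 64)/(s^3 + 4*s^2 + 16*s + 64)

Apply the Laplace transform to the equation.
The derivative rules (L{y'} = sY - y(0) = sY - 4) turn the left side into (s + 4)Y - (4).
The right side is L{cos(4*t)} = s/(s^2 + 16).
So (s + 4)Y = s/(s^2 + 16) + (4).
Solve for Y(s) and write it as one ratio of polynomials.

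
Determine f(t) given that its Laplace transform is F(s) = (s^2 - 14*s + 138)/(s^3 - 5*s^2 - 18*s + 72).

f(t) = 3*exp(6*t) - 5*exp(3*t) + 3*exp(-4*t)

Factor the denominator: s^3 - 5*s^2 - 18*s + 72 = (s - 6)*(s - 3)*(s + 4).
Partial fraction decomposition gives [3/(s - 6)] + [3/(s + 4)] + [-5/(s - 3)].
Invert each term: 3/(s - 6) ↔ 3e^(6t); 3/(s + 4) ↔ 3e^(-4t); -5/(s - 3) ↔ -5e^(3t).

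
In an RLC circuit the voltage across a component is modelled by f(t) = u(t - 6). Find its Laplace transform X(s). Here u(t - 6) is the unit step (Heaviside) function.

X(s) = exp(-6*s)/s

By the second shifting theorem, L{u(t - c)·g(t - c)} = e^(-cs)·G(s) with c = 6 and G(s) = L{g(t)}.
L{1} = 1/s.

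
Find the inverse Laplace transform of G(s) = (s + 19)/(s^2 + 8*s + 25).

5*exp(-4*t)*sin(3*t) + exp(-4*t)*cos(3*t)

Complete the square in the denominator: s^2 + 8*s + 25 = (s + 4)^2 + 3^2.
Split the numerator to match: s + 19 = 1·(s + 4) + 5·3.
Invert each term: 1·(s + 4)/((s + 4)^2 + 9) ↔ e^(-4t)cos(3t); 5·3/((s + 4)^2 + 9) ↔ 5e^(-4t)sin(3t).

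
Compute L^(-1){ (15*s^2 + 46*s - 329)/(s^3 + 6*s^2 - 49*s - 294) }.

Factor the denominator: s^3 + 6*s^2 - 49*s - 294 = (s - 7)*(s + 6)*(s + 7).
Partial fraction decomposition gives [5/(s + 6)] + [4/(s - 7)] + [6/(s + 7)].
Invert each term: 5/(s + 6) ↔ 5e^(-6t); 4/(s - 7) ↔ 4e^(7t); 6/(s + 7) ↔ 6e^(-7t).

4*exp(7*t) + 5*exp(-6*t) + 6*exp(-7*t)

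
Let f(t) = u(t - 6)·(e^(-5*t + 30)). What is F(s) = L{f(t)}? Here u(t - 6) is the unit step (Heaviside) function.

By the second shifting theorem, L{u(t - c)·g(t - c)} = e^(-cs)·G(s) with c = 6 and G(s) = L{g(t)}.
L{e^(-5t)} = 1/(s + 5).

F(s) = exp(-6*s)/(s + 5)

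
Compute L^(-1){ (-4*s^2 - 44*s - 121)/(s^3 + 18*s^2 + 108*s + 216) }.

-t^2*exp(-6*t)/2 + 4*t*exp(-6*t) - 4*exp(-6*t)

Factor the denominator: s^3 + 18*s^2 + 108*s + 216 = (s + 6)^3.
Partial fraction decomposition gives [-4/(s + 6)] + [4/(s + 6)^2] + [-1/(s + 6)^3].
Invert each term: -4/(s + 6) ↔ -4e^(-6t); 4/(s + 6)^2 ↔ 4t·e^(-6t); -1/(s + 6)^3 ↔ (-1/2)t^2·e^(-6t).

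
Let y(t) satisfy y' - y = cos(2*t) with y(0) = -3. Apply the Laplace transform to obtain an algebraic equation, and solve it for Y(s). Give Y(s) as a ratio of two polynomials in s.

Transform both sides with L{·}.
The derivative rules (L{y'} = sY - y(0) = sY - (-3)) turn the left side into (s - 1)Y - (-3).
The right side is L{cos(2*t)} = s/(s^2 + 4).
So (s - 1)Y = s/(s^2 + 4) + (-3).
Solve for Y(s) and write it as one ratio of polynomials.

Y(s) = (-3*s^2 + s - 12)/(s^3 - s^2 + 4*s - 4)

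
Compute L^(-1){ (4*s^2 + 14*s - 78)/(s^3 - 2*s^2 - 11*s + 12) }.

2*exp(4*t) + 5*exp(t) - 3*exp(-3*t)

Factor the denominator: s^3 - 2*s^2 - 11*s + 12 = (s - 4)*(s - 1)*(s + 3).
Partial fraction decomposition gives [2/(s - 4)] + [-3/(s + 3)] + [5/(s - 1)].
Invert each term: 2/(s - 4) ↔ 2e^(4t); -3/(s + 3) ↔ -3e^(-3t); 5/(s - 1) ↔ 5e^(t).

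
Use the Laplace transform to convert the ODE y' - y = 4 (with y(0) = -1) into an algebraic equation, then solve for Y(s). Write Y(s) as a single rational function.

Y(s) = (-s + 4)/(s^2 - s)

Transform both sides with L{·}.
With L{y'} = sY - y(0) = sY - (-1): the LHS transforms to (s - 1)Y - (-1).
The right side is L{4} = 4/s.
So (s - 1)Y = 4/s + (-1).
Isolate Y and clear denominators.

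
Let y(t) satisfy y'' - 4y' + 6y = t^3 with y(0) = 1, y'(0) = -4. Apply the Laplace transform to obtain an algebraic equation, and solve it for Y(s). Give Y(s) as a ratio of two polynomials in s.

Laplace-transform each side.
With L{y''} = s^2 Y - s·y(0) - y'(0) and L{y'} = sY - y(0), with y(0) = 1, y'(0) = -4: the LHS transforms to (s^2 - 4*s + 6)Y - (s - 8).
The right side is L{t^3} = 6/s^4.
So (s^2 - 4*s + 6)Y = 6/s^4 + (s - 8).
Solve for Y(s) and write it as one ratio of polynomials.

Y(s) = (s^5 - 8*s^4 + 6)/(s^6 - 4*s^5 + 6*s^4)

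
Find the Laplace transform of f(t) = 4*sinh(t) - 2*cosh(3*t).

Apply the Laplace transform termwise.
(4)·[L{sinh(t)} = 1/(s^2 - 1)]; (-2)·[L{cosh(3t)} = s/(s^2 - 9)].

-2*s/(s^2 - 9) + 4/(s^2 - 1)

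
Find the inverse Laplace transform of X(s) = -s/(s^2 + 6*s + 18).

exp(-3*t)*sin(3*t) - exp(-3*t)*cos(3*t)

Complete the square in the denominator: s^2 + 6*s + 18 = (s + 3)^2 + 3^2.
Split the numerator to match: -s = -1·(s + 3) + 1·3.
Invert each term: -1·(s + 3)/((s + 3)^2 + 9) ↔ -e^(-3t)cos(3t); 1·3/((s + 3)^2 + 9) ↔ e^(-3t)sin(3t).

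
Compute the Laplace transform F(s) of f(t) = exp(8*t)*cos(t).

L{cos(t)} = s/(s^2 + 1).
By the first shifting theorem, multiplying by e^(8t) replaces s with s - 8.

F(s) = (s - 8)/((s - 8)^2 + 1)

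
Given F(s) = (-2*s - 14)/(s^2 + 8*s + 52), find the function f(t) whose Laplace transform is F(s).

f(t) = -exp(-4*t)*sin(6*t) - 2*exp(-4*t)*cos(6*t)

Complete the square in the denominator: s^2 + 8*s + 52 = (s + 4)^2 + 6^2.
Split the numerator to match: -2*s - 14 = -2·(s + 4) - 1·6.
Invert each term: -2·(s + 4)/((s + 4)^2 + 36) ↔ -2e^(-4t)cos(6t); -1·6/((s + 4)^2 + 36) ↔ -e^(-4t)sin(6t).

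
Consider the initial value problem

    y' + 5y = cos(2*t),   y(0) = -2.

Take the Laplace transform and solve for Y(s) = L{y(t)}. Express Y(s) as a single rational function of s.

Take the Laplace transform of both sides.
The derivative rules (L{y'} = sY - y(0) = sY - (-2)) turn the left side into (s + 5)Y - (-2).
The right side is L{cos(2*t)} = s/(s^2 + 4).
So (s + 5)Y = s/(s^2 + 4) + (-2).
Solve for Y(s) and write it as one ratio of polynomials.

Y(s) = (-2*s^2 + s - 8)/(s^3 + 5*s^2 + 4*s + 20)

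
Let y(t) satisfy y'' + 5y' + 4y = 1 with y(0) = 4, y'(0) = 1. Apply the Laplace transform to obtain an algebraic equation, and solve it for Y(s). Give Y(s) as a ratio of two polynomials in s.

Y(s) = (4*s^2 + 21*s + 1)/(s^3 + 5*s^2 + 4*s)

Laplace-transform each side.
The derivative rules (L{y''} = s^2 Y - s·y(0) - y'(0) and L{y'} = sY - y(0), with y(0) = 4, y'(0) = 1) turn the left side into (s^2 + 5*s + 4)Y - (4*s + 21).
The right side is L{1} = 1/s.
So (s^2 + 5*s + 4)Y = 1/s + (4*s + 21).
Isolate Y and clear denominators.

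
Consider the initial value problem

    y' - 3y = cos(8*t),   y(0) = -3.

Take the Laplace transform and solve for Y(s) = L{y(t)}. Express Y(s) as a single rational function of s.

Y(s) = (-3*s^2 + s - 192)/(s^3 - 3*s^2 + 64*s - 192)

Transform both sides with L{·}.
Using L{y'} = sY - y(0) = sY - (-3), the left side becomes (s - 3)Y - (-3).
The right side is L{cos(8*t)} = s/(s^2 + 64).
So (s - 3)Y = s/(s^2 + 64) + (-3).
Divide through and combine into a single rational function.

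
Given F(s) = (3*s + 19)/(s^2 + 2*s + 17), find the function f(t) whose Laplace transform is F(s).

Complete the square in the denominator: s^2 + 2*s + 17 = (s + 1)^2 + 4^2.
Split the numerator to match: 3*s + 19 = 3·(s + 1) + 4·4.
Invert each term: 3·(s + 1)/((s + 1)^2 + 16) ↔ 3e^(-t)cos(4t); 4·4/((s + 1)^2 + 16) ↔ 4e^(-t)sin(4t).

f(t) = 4*exp(-t)*sin(4*t) + 3*exp(-t)*cos(4*t)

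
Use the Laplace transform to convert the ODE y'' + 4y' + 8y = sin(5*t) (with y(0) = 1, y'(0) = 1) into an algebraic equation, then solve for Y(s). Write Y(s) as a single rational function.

Y(s) = (s^3 + 5*s^2 + 25*s + 130)/(s^4 + 4*s^3 + 33*s^2 + 100*s + 200)

Transform both sides with L{·}.
Using L{y''} = s^2 Y - s·y(0) - y'(0) and L{y'} = sY - y(0), with y(0) = 1, y'(0) = 1, the left side becomes (s^2 + 4*s + 8)Y - (s + 5).
The right side is L{sin(5*t)} = 5/(s^2 + 25).
So (s^2 + 4*s + 8)Y = 5/(s^2 + 25) + (s + 5).
Divide through and combine into a single rational function.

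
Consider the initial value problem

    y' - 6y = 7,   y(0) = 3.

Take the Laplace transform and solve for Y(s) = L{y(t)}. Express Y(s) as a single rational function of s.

Transform both sides with L{·}.
Using L{y'} = sY - y(0) = sY - 3, the left side becomes (s - 6)Y - (3).
The right side is L{7} = 7/s.
So (s - 6)Y = 7/s + (3).
Solve for Y(s) and write it as one ratio of polynomials.

Y(s) = (3*s + 7)/(s^2 - 6*s)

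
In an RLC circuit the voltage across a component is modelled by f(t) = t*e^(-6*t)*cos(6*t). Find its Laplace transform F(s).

L{cos(6t)} = s/(s^2 + 36).
Multiplying by e^(-6t) shifts s → s + 6, so L{e^(-6*t)*cos(6*t)} = (s + 6)/((s + 6)^2 + 36).
Then apply L{t·g(t)} = -d/ds[G(s)] with G(s) = (s + 6)/((s + 6)^2 + 36):
differentiating 1 time and applying the sign gives s*(s + 12)/(s^2 + 12*s + 72)^2.

F(s) = s*(s + 12)/(s^2 + 12*s + 72)^2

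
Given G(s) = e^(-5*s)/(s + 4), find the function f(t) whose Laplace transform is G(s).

The factor e^(-5s) signals a time shift by c = 5 (second shifting theorem).
L{e^(-4t)} = 1/(s + 4), so L^-1{1/(s + 4)} = e^(-4*t).
Hence the inverse is u(t - 5) times that function evaluated at t - 5.

f(t) = Heaviside(t - 5)*(exp(-4*t + 20))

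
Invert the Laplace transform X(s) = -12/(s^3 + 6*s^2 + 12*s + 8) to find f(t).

Rewrite the denominator: s^3 + 6*s^2 + 12*s + 8 = (s + 2)^3.
The form in (s + 2) signals a first-shifting-theorem factor e^(-2t).
Since L{t^2} = 2!/s^3 = 2/s^3, the inverse is t^2*e^(-2*t), scaled by -6.

f(t) = -6*t^2*exp(-2*t)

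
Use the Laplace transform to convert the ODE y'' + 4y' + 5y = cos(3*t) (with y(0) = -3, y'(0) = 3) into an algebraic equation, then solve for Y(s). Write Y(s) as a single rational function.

Y(s) = (-3*s^3 - 9*s^2 - 26*s - 81)/(s^4 + 4*s^3 + 14*s^2 + 36*s + 45)

Transform both sides with L{·}.
The derivative rules (L{y''} = s^2 Y - s·y(0) - y'(0) and L{y'} = sY - y(0), with y(0) = -3, y'(0) = 3) turn the left side into (s^2 + 4*s + 5)Y - (-3*s - 9).
The right side is L{cos(3*t)} = s/(s^2 + 9).
So (s^2 + 4*s + 5)Y = s/(s^2 + 9) + (-3*s - 9).
Divide through and combine into a single rational function.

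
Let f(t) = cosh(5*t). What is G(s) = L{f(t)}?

G(s) = s/(s^2 - 25)

L{cosh(5t)} = s/(s^2 - 25).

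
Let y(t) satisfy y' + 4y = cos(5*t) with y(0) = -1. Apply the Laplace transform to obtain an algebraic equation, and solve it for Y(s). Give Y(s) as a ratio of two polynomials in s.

Y(s) = (-s^2 + s - 25)/(s^3 + 4*s^2 + 25*s + 100)

Transform both sides with L{·}.
The derivative rules (L{y'} = sY - y(0) = sY - (-1)) turn the left side into (s + 4)Y - (-1).
The right side is L{cos(5*t)} = s/(s^2 + 25).
So (s + 4)Y = s/(s^2 + 25) + (-1).
Isolate Y and clear denominators.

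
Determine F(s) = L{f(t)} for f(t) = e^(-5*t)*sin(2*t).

F(s) = 2/((s + 5)^2 + 4)

L{sin(2t)} = 2/(s^2 + 4).
By the first shifting theorem, multiplying by e^(-5t) replaces s with s + 5.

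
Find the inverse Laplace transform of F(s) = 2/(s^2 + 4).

sin(2*t)

Since L{sin(2t)} = 2/(s^2 + 4), the inverse is sin(2*t).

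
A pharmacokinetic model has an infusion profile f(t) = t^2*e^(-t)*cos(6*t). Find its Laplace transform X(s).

L{cos(6t)} = s/(s^2 + 36).
Multiplying by e^(-t) shifts s → s + 1, so L{e^(-t)*cos(6*t)} = (s + 1)/((s + 1)^2 + 36).
Then apply L{t^2·g(t)} = (-1)^2 d^2/ds^2[G(s)] with G(s) = (s + 1)/((s + 1)^2 + 36):
differentiating 2 times and applying the sign gives 2*(s + 1)*(s^2 + 2*s - 107)/(s^2 + 2*s + 37)^3.

X(s) = 2*(s + 1)*(s^2 + 2*s - 107)/(s^2 + 2*s + 37)^3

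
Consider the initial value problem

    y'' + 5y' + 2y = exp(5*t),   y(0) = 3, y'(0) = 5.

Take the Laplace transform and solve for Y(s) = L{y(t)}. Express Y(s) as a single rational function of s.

Y(s) = (3*s^2 + 5*s - 99)/(s^3 - 23*s - 10)

Transform both sides with L{·}.
The derivative rules (L{y''} = s^2 Y - s·y(0) - y'(0) and L{y'} = sY - y(0), with y(0) = 3, y'(0) = 5) turn the left side into (s^2 + 5*s + 2)Y - (3*s + 20).
The right side is L{exp(5*t)} = 1/(s - 5).
So (s^2 + 5*s + 2)Y = 1/(s - 5) + (3*s + 20).
Solve for Y(s) and write it as one ratio of polynomials.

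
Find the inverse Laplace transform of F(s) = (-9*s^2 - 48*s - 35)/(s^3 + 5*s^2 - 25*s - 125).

Factor the denominator: s^3 + 5*s^2 - 25*s - 125 = (s - 5)*(s + 5)^2.
Partial fraction decomposition gives [-4/(s + 5)] + [2/(s + 5)^2] + [-5/(s - 5)].
Invert each term: -4/(s + 5) ↔ -4e^(-5t); 2/(s + 5)^2 ↔ 2t·e^(-5t); -5/(s - 5) ↔ -5e^(5t).

2*t*exp(-5*t) - 5*exp(5*t) - 4*exp(-5*t)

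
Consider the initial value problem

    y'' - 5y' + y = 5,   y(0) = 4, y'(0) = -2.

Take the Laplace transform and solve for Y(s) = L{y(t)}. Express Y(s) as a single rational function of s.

Take the Laplace transform of both sides.
Using L{y''} = s^2 Y - s·y(0) - y'(0) and L{y'} = sY - y(0), with y(0) = 4, y'(0) = -2, the left side becomes (s^2 - 5*s + 1)Y - (4*s - 22).
The right side is L{5} = 5/s.
So (s^2 - 5*s + 1)Y = 5/s + (4*s - 22).
Divide through and combine into a single rational function.

Y(s) = (4*s^2 - 22*s + 5)/(s^3 - 5*s^2 + s)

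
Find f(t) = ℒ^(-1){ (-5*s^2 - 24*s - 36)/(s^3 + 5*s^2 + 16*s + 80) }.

Factor the denominator: s^3 + 5*s^2 + 16*s + 80 = (s + 5)*(s^2 + 16).
Partial fraction decomposition gives [-1/(s + 5)] + [-4*s/(s^2 + 16)] + [-4/(s^2 + 16)].
Invert each term: -1/(s + 5) ↔ -e^(-5t); -4·s/(s^2 + 16) ↔ -4cos(4t); -1·4/(s^2 + 16) ↔ -sin(4t).

f(t) = -sin(4*t) - 4*cos(4*t) - exp(-5*t)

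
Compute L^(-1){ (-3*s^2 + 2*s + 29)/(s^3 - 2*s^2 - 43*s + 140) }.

Factor the denominator: s^3 - 2*s^2 - 43*s + 140 = (s - 5)*(s - 4)*(s + 7).
Partial fraction decomposition gives [-3/(s - 5)] + [-1/(s + 7)] + [1/(s - 4)].
Invert each term: -3/(s - 5) ↔ -3e^(5t); -1/(s + 7) ↔ -e^(-7t); 1/(s - 4) ↔ e^(4t).

-3*exp(5*t) + exp(4*t) - exp(-7*t)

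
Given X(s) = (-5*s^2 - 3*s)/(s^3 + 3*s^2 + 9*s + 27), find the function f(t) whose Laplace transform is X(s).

Factor the denominator: s^3 + 3*s^2 + 9*s + 27 = (s + 3)*(s^2 + 9).
Partial fraction decomposition gives [-2/(s + 3)] + [-3*s/(s^2 + 9)] + [6/(s^2 + 9)].
Invert each term: -2/(s + 3) ↔ -2e^(-3t); -3·s/(s^2 + 9) ↔ -3cos(3t); 2·3/(s^2 + 9) ↔ 2sin(3t).

f(t) = 2*sin(3*t) - 3*cos(3*t) - 2*exp(-3*t)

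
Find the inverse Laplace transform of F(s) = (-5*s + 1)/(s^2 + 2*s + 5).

3*exp(-t)*sin(2*t) - 5*exp(-t)*cos(2*t)

Complete the square in the denominator: s^2 + 2*s + 5 = (s + 1)^2 + 2^2.
Split the numerator to match: -5*s + 1 = -5·(s + 1) + 3·2.
Invert each term: -5·(s + 1)/((s + 1)^2 + 4) ↔ -5e^(-t)cos(2t); 3·2/((s + 1)^2 + 4) ↔ 3e^(-t)sin(2t).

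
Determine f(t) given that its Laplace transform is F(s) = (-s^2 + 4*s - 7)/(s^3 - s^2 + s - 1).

f(t) = -2*exp(t) + 5*sin(t) + cos(t)

Factor the denominator: s^3 - s^2 + s - 1 = (s - 1)*(s^2 + 1).
Partial fraction decomposition gives [-2/(s - 1)] + [s/(s^2 + 1)] + [5/(s^2 + 1)].
Invert each term: -2/(s - 1) ↔ -2e^(t); 1·s/(s^2 + 1) ↔ cos(t); 5·1/(s^2 + 1) ↔ 5sin(t).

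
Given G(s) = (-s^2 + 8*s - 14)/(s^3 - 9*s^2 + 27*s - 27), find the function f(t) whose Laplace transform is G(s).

f(t) = t^2*exp(3*t)/2 + 2*t*exp(3*t) - exp(3*t)

Factor the denominator: s^3 - 9*s^2 + 27*s - 27 = (s - 3)^3.
Partial fraction decomposition gives [-1/(s - 3)] + [2/(s - 3)^2] + [(s - 3)^(-3)].
Invert each term: -1/(s - 3) ↔ -e^(3t); 2/(s - 3)^2 ↔ 2t·e^(3t); 1/(s - 3)^3 ↔ (1/2)t^2·e^(3t).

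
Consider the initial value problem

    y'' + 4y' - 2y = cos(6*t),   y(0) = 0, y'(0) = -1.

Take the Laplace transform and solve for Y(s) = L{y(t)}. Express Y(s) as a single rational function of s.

Y(s) = (-s^2 + s - 36)/(s^4 + 4*s^3 + 34*s^2 + 144*s - 72)

Take the Laplace transform of both sides.
Using L{y''} = s^2 Y - s·y(0) - y'(0) and L{y'} = sY - y(0), with y(0) = 0, y'(0) = -1, the left side becomes (s^2 + 4*s - 2)Y - (-1).
The right side is L{cos(6*t)} = s/(s^2 + 36).
So (s^2 + 4*s - 2)Y = s/(s^2 + 36) + (-1).
Solve for Y(s) and write it as one ratio of polynomials.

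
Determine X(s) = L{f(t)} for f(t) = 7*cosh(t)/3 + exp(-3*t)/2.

X(s) = 7*s/(3*(s^2 - 1)) + 1/(2*(s + 3))

Apply the Laplace transform termwise.
(7/3)·[L{cosh(t)} = s/(s^2 - 1)]; (1/2)·[L{e^(-3t)} = 1/(s + 3)].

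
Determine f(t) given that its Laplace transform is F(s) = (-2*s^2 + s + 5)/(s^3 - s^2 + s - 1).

Factor the denominator: s^3 - s^2 + s - 1 = (s - 1)*(s^2 + 1).
Partial fraction decomposition gives [2/(s - 1)] + [-4*s/(s^2 + 1)] + [-3/(s^2 + 1)].
Invert each term: 2/(s - 1) ↔ 2e^(t); -4·s/(s^2 + 1) ↔ -4cos(t); -3·1/(s^2 + 1) ↔ -3sin(t).

f(t) = 2*exp(t) - 3*sin(t) - 4*cos(t)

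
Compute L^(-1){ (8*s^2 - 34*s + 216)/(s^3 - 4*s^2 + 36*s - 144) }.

Factor the denominator: s^3 - 4*s^2 + 36*s - 144 = (s - 4)*(s^2 + 36).
Partial fraction decomposition gives [4/(s - 4)] + [4*s/(s^2 + 36)] + [-18/(s^2 + 36)].
Invert each term: 4/(s - 4) ↔ 4e^(4t); 4·s/(s^2 + 36) ↔ 4cos(6t); -3·6/(s^2 + 36) ↔ -3sin(6t).

4*exp(4*t) - 3*sin(6*t) + 4*cos(6*t)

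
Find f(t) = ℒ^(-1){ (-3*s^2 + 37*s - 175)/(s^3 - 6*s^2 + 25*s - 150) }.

f(t) = -exp(6*t) + 5*sin(5*t) - 2*cos(5*t)

Factor the denominator: s^3 - 6*s^2 + 25*s - 150 = (s - 6)*(s^2 + 25).
Partial fraction decomposition gives [-1/(s - 6)] + [-2*s/(s^2 + 25)] + [25/(s^2 + 25)].
Invert each term: -1/(s - 6) ↔ -e^(6t); -2·s/(s^2 + 25) ↔ -2cos(5t); 5·5/(s^2 + 25) ↔ 5sin(5t).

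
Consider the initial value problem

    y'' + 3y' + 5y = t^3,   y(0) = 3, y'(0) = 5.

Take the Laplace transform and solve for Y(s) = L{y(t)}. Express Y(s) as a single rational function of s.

Laplace-transform each side.
With L{y''} = s^2 Y - s·y(0) - y'(0) and L{y'} = sY - y(0), with y(0) = 3, y'(0) = 5: the LHS transforms to (s^2 + 3*s + 5)Y - (3*s + 14).
The right side is L{t^3} = 6/s^4.
So (s^2 + 3*s + 5)Y = 6/s^4 + (3*s + 14).
Divide through and combine into a single rational function.

Y(s) = (3*s^5 + 14*s^4 + 6)/(s^6 + 3*s^5 + 5*s^4)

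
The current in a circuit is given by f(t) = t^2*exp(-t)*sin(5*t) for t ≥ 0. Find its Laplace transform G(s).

G(s) = 10*(3*s^2 + 6*s - 22)/(s^2 + 2*s + 26)^3

L{sin(5t)} = 5/(s^2 + 25).
Multiplying by e^(-t) shifts s → s + 1, so L{exp(-t)*sin(5*t)} = 5/((s + 1)^2 + 25).
Then apply L{t^2·g(t)} = (-1)^2 d^2/ds^2[H(s)] with H(s) = 5/((s + 1)^2 + 25):
differentiating 2 times and applying the sign gives 10*(3*s^2 + 6*s - 22)/(s^2 + 2*s + 26)^3.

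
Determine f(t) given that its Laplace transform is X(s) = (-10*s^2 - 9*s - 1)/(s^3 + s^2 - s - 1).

f(t) = t*exp(-t) - 5*exp(t) - 5*exp(-t)

Factor the denominator: s^3 + s^2 - s - 1 = (s - 1)*(s + 1)^2.
Partial fraction decomposition gives [-5/(s + 1)] + [(s + 1)^(-2)] + [-5/(s - 1)].
Invert each term: -5/(s + 1) ↔ -5e^(-t); 1/(s + 1)^2 ↔ t·e^(-t); -5/(s - 1) ↔ -5e^(t).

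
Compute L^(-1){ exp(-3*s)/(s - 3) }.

Heaviside(t - 3)*(exp(3*t - 9))

The factor e^(-3s) signals a time shift by c = 3 (second shifting theorem).
L{e^(3t)} = 1/(s - 3), so L^-1{1/(s - 3)} = exp(3*t).
Hence the inverse is u(t - 3) times that function evaluated at t - 3.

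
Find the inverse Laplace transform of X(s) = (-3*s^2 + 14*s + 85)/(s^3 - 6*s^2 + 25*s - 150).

Factor the denominator: s^3 - 6*s^2 + 25*s - 150 = (s - 6)*(s^2 + 25).
Partial fraction decomposition gives [1/(s - 6)] + [-4*s/(s^2 + 25)] + [-10/(s^2 + 25)].
Invert each term: 1/(s - 6) ↔ e^(6t); -4·s/(s^2 + 25) ↔ -4cos(5t); -2·5/(s^2 + 25) ↔ -2sin(5t).

exp(6*t) - 2*sin(5*t) - 4*cos(5*t)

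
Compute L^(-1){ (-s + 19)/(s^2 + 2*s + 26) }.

4*exp(-t)*sin(5*t) - exp(-t)*cos(5*t)

Complete the square in the denominator: s^2 + 2*s + 26 = (s + 1)^2 + 5^2.
Split the numerator to match: -s + 19 = -1·(s + 1) + 4·5.
Invert each term: -1·(s + 1)/((s + 1)^2 + 25) ↔ -e^(-t)cos(5t); 4·5/((s + 1)^2 + 25) ↔ 4e^(-t)sin(5t).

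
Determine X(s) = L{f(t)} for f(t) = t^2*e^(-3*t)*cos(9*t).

L{cos(9t)} = s/(s^2 + 81).
Multiplying by e^(-3t) shifts s → s + 3, so L{e^(-3*t)*cos(9*t)} = (s + 3)/((s + 3)^2 + 81).
Then apply L{t^2·g(t)} = (-1)^2 d^2/ds^2[G(s)] with G(s) = (s + 3)/((s + 3)^2 + 81):
differentiating 2 times and applying the sign gives 2*(s + 3)*(s^2 + 6*s - 234)/(s^2 + 6*s + 90)^3.

X(s) = 2*(s + 3)*(s^2 + 6*s - 234)/(s^2 + 6*s + 90)^3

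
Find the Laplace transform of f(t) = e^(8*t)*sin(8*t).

8/((s - 8)^2 + 64)

L{sin(8t)} = 8/(s^2 + 64).
By the first shifting theorem, multiplying by e^(8t) replaces s with s - 8.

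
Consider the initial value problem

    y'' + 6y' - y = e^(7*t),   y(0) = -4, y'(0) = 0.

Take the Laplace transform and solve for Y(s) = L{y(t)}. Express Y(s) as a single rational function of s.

Take the Laplace transform of both sides.
The derivative rules (L{y''} = s^2 Y - s·y(0) - y'(0) and L{y'} = sY - y(0), with y(0) = -4, y'(0) = 0) turn the left side into (s^2 + 6*s - 1)Y - (-4*s - 24).
The right side is L{e^(7*t)} = 1/(s - 7).
So (s^2 + 6*s - 1)Y = 1/(s - 7) + (-4*s - 24).
Isolate Y and clear denominators.

Y(s) = (-4*s^2 + 4*s + 169)/(s^3 - s^2 - 43*s + 7)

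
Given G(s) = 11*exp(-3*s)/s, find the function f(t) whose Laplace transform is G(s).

The factor e^(-3s) signals a time shift by c = 3 (second shifting theorem).
L{11} = 11/s, so L^-1{11/s} = 11.
Hence the inverse is u(t - 3) times that function evaluated at t - 3.

f(t) = Heaviside(t - 3)*(11)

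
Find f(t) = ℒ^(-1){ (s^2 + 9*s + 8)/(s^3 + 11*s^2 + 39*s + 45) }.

f(t) = -5*t*exp(-3*t) + 4*exp(-3*t) - 3*exp(-5*t)

Factor the denominator: s^3 + 11*s^2 + 39*s + 45 = (s + 3)^2*(s + 5).
Partial fraction decomposition gives [4/(s + 3)] + [-5/(s + 3)^2] + [-3/(s + 5)].
Invert each term: 4/(s + 3) ↔ 4e^(-3t); -5/(s + 3)^2 ↔ -5t·e^(-3t); -3/(s + 5) ↔ -3e^(-5t).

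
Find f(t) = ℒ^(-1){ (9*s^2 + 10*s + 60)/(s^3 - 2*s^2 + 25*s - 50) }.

f(t) = 4*exp(2*t) + 4*sin(5*t) + 5*cos(5*t)

Factor the denominator: s^3 - 2*s^2 + 25*s - 50 = (s - 2)*(s^2 + 25).
Partial fraction decomposition gives [4/(s - 2)] + [5*s/(s^2 + 25)] + [20/(s^2 + 25)].
Invert each term: 4/(s - 2) ↔ 4e^(2t); 5·s/(s^2 + 25) ↔ 5cos(5t); 4·5/(s^2 + 25) ↔ 4sin(5t).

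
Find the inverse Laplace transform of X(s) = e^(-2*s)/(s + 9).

Heaviside(t - 2)*(exp(-9*t + 18))

The factor e^(-2s) signals a time shift by c = 2 (second shifting theorem).
L{e^(-9t)} = 1/(s + 9), so L^-1{1/(s + 9)} = e^(-9*t).
Hence the inverse is u(t - 2) times that function evaluated at t - 2.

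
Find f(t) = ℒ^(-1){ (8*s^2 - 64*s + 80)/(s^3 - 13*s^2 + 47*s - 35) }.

f(t) = 2*exp(7*t) + 5*exp(5*t) + exp(t)

Factor the denominator: s^3 - 13*s^2 + 47*s - 35 = (s - 7)*(s - 5)*(s - 1).
Partial fraction decomposition gives [2/(s - 7)] + [1/(s - 1)] + [5/(s - 5)].
Invert each term: 2/(s - 7) ↔ 2e^(7t); 1/(s - 1) ↔ e^(t); 5/(s - 5) ↔ 5e^(5t).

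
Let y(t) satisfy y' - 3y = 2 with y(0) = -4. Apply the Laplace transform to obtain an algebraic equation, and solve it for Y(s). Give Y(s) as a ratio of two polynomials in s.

Take the Laplace transform of both sides.
Using L{y'} = sY - y(0) = sY - (-4), the left side becomes (s - 3)Y - (-4).
The right side is L{2} = 2/s.
So (s - 3)Y = 2/s + (-4).
Solve for Y(s) and write it as one ratio of polynomials.

Y(s) = (-4*s + 2)/(s^2 - 3*s)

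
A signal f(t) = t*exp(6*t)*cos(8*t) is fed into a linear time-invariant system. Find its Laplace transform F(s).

F(s) = (s - 14)*(s + 2)/(s^2 - 12*s + 100)^2

L{cos(8t)} = s/(s^2 + 64).
Multiplying by e^(6t) shifts s → s - 6, so L{exp(6*t)*cos(8*t)} = (s - 6)/((s - 6)^2 + 64).
Then apply L{t·g(t)} = -d/ds[G(s)] with G(s) = (s - 6)/((s - 6)^2 + 64):
differentiating 1 time and applying the sign gives (s - 14)*(s + 2)/(s^2 - 12*s + 100)^2.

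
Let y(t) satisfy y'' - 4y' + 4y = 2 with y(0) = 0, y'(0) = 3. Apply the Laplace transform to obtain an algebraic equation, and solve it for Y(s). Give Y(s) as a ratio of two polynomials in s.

Apply the Laplace transform to the equation.
Using L{y''} = s^2 Y - s·y(0) - y'(0) and L{y'} = sY - y(0), with y(0) = 0, y'(0) = 3, the left side becomes (s^2 - 4*s + 4)Y - (3).
The right side is L{2} = 2/s.
So (s^2 - 4*s + 4)Y = 2/s + (3).
Solve for Y(s) and write it as one ratio of polynomials.

Y(s) = (3*s + 2)/(s^3 - 4*s^2 + 4*s)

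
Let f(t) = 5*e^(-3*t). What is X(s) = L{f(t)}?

L{5} = 5/s.
By the first shifting theorem, multiplying by e^(-3t) replaces s with s + 3.

X(s) = 5/(s + 3)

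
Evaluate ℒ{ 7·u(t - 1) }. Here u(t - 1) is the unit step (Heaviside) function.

7*exp(-s)/s

By the second shifting theorem, L{u(t - c)·g(t - c)} = e^(-cs)·G(s) with c = 1 and G(s) = L{g(t)}.
L{7} = 7/s.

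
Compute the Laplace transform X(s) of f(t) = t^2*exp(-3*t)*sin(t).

X(s) = 2*(3*s^2 + 18*s + 26)/(s^2 + 6*s + 10)^3

L{sin(t)} = 1/(s^2 + 1).
Multiplying by e^(-3t) shifts s → s + 3, so L{exp(-3*t)*sin(t)} = 1/((s + 3)^2 + 1).
Then apply L{t^2·g(t)} = (-1)^2 d^2/ds^2[G(s)] with G(s) = 1/((s + 3)^2 + 1):
differentiating 2 times and applying the sign gives 2*(3*s^2 + 18*s + 26)/(s^2 + 6*s + 10)^3.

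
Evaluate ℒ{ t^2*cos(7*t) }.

L{cos(7t)} = s/(s^2 + 49).
Then apply L{t^2·g(t)} = (-1)^2 d^2/ds^2[H(s)] with H(s) = s/(s^2 + 49):
differentiating 2 times and applying the sign gives 2*s*(s^2 - 147)/(s^2 + 49)^3.

2*s*(s^2 - 147)/(s^2 + 49)^3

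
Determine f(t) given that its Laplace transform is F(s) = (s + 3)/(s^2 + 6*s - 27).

f(t) = exp(-3*t)*cosh(6*t)

Rewrite the denominator: s^2 + 6*s - 27 = (s + 3)^2 - 36.
The form in (s + 3) signals a first-shifting-theorem factor e^(-3t).
Since L{cosh(6t)} = s/(s^2 - 36), the inverse is exp(-3*t)*cosh(6*t).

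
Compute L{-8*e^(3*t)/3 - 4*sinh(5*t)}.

-20/(s^2 - 25) - 8/(3*(s - 3))

Apply the Laplace transform termwise.
(-4)·[L{sinh(5t)} = 5/(s^2 - 25)]; (-8/3)·[L{e^(3t)} = 1/(s - 3)].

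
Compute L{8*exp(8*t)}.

8/(s - 8)

L{8} = 8/s.
By the first shifting theorem, multiplying by e^(8t) replaces s with s - 8.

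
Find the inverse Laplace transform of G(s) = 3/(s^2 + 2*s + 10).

exp(-t)*sin(3*t)

Rewrite the denominator: s^2 + 2*s + 10 = (s + 1)^2 + 9.
The form in (s + 1) signals a first-shifting-theorem factor e^(-t).
Since L{sin(3t)} = 3/(s^2 + 9), the inverse is e^(-t)*sin(3*t).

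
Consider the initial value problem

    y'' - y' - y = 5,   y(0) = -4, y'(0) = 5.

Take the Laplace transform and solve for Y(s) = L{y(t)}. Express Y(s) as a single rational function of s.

Y(s) = (-4*s^2 + 9*s + 5)/(s^3 - s^2 - s)

Apply the Laplace transform to the equation.
With L{y''} = s^2 Y - s·y(0) - y'(0) and L{y'} = sY - y(0), with y(0) = -4, y'(0) = 5: the LHS transforms to (s^2 - s - 1)Y - (-4*s + 9).
The right side is L{5} = 5/s.
So (s^2 - s - 1)Y = 5/s + (-4*s + 9).
Divide through and combine into a single rational function.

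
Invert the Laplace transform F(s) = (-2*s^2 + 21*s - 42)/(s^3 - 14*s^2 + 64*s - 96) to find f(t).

Factor the denominator: s^3 - 14*s^2 + 64*s - 96 = (s - 6)*(s - 4)^2.
Partial fraction decomposition gives [-5/(s - 4)] + [-5/(s - 4)^2] + [3/(s - 6)].
Invert each term: -5/(s - 4) ↔ -5e^(4t); -5/(s - 4)^2 ↔ -5t·e^(4t); 3/(s - 6) ↔ 3e^(6t).

f(t) = -5*t*exp(4*t) + 3*exp(6*t) - 5*exp(4*t)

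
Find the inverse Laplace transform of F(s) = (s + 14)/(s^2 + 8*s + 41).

2*exp(-4*t)*sin(5*t) + exp(-4*t)*cos(5*t)

Complete the square in the denominator: s^2 + 8*s + 41 = (s + 4)^2 + 5^2.
Split the numerator to match: s + 14 = 1·(s + 4) + 2·5.
Invert each term: 1·(s + 4)/((s + 4)^2 + 25) ↔ e^(-4t)cos(5t); 2·5/((s + 4)^2 + 25) ↔ 2e^(-4t)sin(5t).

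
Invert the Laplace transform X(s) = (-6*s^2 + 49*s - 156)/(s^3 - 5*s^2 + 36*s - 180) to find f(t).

f(t) = -exp(5*t) + 4*sin(6*t) - 5*cos(6*t)

Factor the denominator: s^3 - 5*s^2 + 36*s - 180 = (s - 5)*(s^2 + 36).
Partial fraction decomposition gives [-1/(s - 5)] + [-5*s/(s^2 + 36)] + [24/(s^2 + 36)].
Invert each term: -1/(s - 5) ↔ -e^(5t); -5·s/(s^2 + 36) ↔ -5cos(6t); 4·6/(s^2 + 36) ↔ 4sin(6t).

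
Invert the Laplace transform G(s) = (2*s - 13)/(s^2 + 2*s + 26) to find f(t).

f(t) = -3*exp(-t)*sin(5*t) + 2*exp(-t)*cos(5*t)

Complete the square in the denominator: s^2 + 2*s + 26 = (s + 1)^2 + 5^2.
Split the numerator to match: 2*s - 13 = 2·(s + 1) - 3·5.
Invert each term: 2·(s + 1)/((s + 1)^2 + 25) ↔ 2e^(-t)cos(5t); -3·5/((s + 1)^2 + 25) ↔ -3e^(-t)sin(5t).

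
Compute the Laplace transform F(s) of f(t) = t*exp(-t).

F(s) = (s + 1)^(-2)

L{e^(-t)} = 1/(s + 1).
Then apply L{t·g(t)} = -d/ds[G(s)] with G(s) = 1/(s + 1):
differentiating 1 time and applying the sign gives (s + 1)^(-2).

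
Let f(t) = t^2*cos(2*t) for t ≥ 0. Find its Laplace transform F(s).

F(s) = 2*s*(s^2 - 12)/(s^2 + 4)^3

L{cos(2t)} = s/(s^2 + 4).
Then apply L{t^2·g(t)} = (-1)^2 d^2/ds^2[G(s)] with G(s) = s/(s^2 + 4):
differentiating 2 times and applying the sign gives 2*s*(s^2 - 12)/(s^2 + 4)^3.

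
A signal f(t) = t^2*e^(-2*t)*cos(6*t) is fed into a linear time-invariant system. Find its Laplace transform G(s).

G(s) = 2*(s + 2)*(s^2 + 4*s - 104)/(s^2 + 4*s + 40)^3

L{cos(6t)} = s/(s^2 + 36).
Multiplying by e^(-2t) shifts s → s + 2, so L{e^(-2*t)*cos(6*t)} = (s + 2)/((s + 2)^2 + 36).
Then apply L{t^2·g(t)} = (-1)^2 d^2/ds^2[H(s)] with H(s) = (s + 2)/((s + 2)^2 + 36):
differentiating 2 times and applying the sign gives 2*(s + 2)*(s^2 + 4*s - 104)/(s^2 + 4*s + 40)^3.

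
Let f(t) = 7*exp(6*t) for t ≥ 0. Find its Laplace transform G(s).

G(s) = 7/(s - 6)

L{7} = 7/s.
By the first shifting theorem, multiplying by e^(6t) replaces s with s - 6.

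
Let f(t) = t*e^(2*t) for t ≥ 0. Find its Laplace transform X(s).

L{e^(2t)} = 1/(s - 2).
Then apply L{t·g(t)} = -d/ds[G(s)] with G(s) = 1/(s - 2):
differentiating 1 time and applying the sign gives (s - 2)^(-2).

X(s) = (s - 2)^(-2)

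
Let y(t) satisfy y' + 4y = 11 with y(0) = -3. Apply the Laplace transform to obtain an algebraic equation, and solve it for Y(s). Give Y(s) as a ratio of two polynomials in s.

Y(s) = (-3*s + 11)/(s^2 + 4*s)

Apply the Laplace transform to the equation.
With L{y'} = sY - y(0) = sY - (-3): the LHS transforms to (s + 4)Y - (-3).
The right side is L{11} = 11/s.
So (s + 4)Y = 11/s + (-3).
Isolate Y and clear denominators.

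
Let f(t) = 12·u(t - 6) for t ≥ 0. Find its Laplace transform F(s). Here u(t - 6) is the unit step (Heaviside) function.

By the second shifting theorem, L{u(t - c)·g(t - c)} = e^(-cs)·G(s) with c = 6 and G(s) = L{g(t)}.
L{12} = 12/s.

F(s) = 12*exp(-6*s)/s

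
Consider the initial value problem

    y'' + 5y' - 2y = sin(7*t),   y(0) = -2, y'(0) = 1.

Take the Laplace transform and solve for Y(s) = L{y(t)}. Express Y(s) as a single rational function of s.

Laplace-transform each side.
Using L{y''} = s^2 Y - s·y(0) - y'(0) and L{y'} = sY - y(0), with y(0) = -2, y'(0) = 1, the left side becomes (s^2 + 5*s - 2)Y - (-2*s - 9).
The right side is L{sin(7*t)} = 7/(s^2 + 49).
So (s^2 + 5*s - 2)Y = 7/(s^2 + 49) + (-2*s - 9).
Divide through and combine into a single rational function.

Y(s) = (-2*s^3 - 9*s^2 - 98*s - 434)/(s^4 + 5*s^3 + 47*s^2 + 245*s - 98)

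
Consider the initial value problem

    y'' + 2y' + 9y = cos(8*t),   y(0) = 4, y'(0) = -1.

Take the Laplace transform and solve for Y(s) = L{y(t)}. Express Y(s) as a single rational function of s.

Y(s) = (4*s^3 + 7*s^2 + 257*s + 448)/(s^4 + 2*s^3 + 73*s^2 + 128*s + 576)

Take the Laplace transform of both sides.
The derivative rules (L{y''} = s^2 Y - s·y(0) - y'(0) and L{y'} = sY - y(0), with y(0) = 4, y'(0) = -1) turn the left side into (s^2 + 2*s + 9)Y - (4*s + 7).
The right side is L{cos(8*t)} = s/(s^2 + 64).
So (s^2 + 2*s + 9)Y = s/(s^2 + 64) + (4*s + 7).
Isolate Y and clear denominators.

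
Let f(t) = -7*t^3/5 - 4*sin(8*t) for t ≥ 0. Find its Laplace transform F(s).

The transform is linear, so treat each term independently.
(-4)·[L{sin(8t)} = 8/(s^2 + 64)]; (-7/5)·[L{t^3} = 3!/s^4 = 6/s^4].

F(s) = -32/(s^2 + 64) - 42/(5*s^4)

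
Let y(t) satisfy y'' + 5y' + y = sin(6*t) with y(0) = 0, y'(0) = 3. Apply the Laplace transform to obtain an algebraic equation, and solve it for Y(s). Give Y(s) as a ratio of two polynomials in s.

Y(s) = (3*s^2 + 114)/(s^4 + 5*s^3 + 37*s^2 + 180*s + 36)

Laplace-transform each side.
With L{y''} = s^2 Y - s·y(0) - y'(0) and L{y'} = sY - y(0), with y(0) = 0, y'(0) = 3: the LHS transforms to (s^2 + 5*s + 1)Y - (3).
The right side is L{sin(6*t)} = 6/(s^2 + 36).
So (s^2 + 5*s + 1)Y = 6/(s^2 + 36) + (3).
Isolate Y and clear denominators.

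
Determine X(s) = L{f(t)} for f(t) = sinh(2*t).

L{sinh(2t)} = 2/(s^2 - 4).

X(s) = 2/(s^2 - 4)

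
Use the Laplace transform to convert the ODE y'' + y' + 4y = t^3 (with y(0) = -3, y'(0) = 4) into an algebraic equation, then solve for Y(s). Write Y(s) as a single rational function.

Apply the Laplace transform to the equation.
Using L{y''} = s^2 Y - s·y(0) - y'(0) and L{y'} = sY - y(0), with y(0) = -3, y'(0) = 4, the left side becomes (s^2 + s + 4)Y - (-3*s + 1).
The right side is L{t^3} = 6/s^4.
So (s^2 + s + 4)Y = 6/s^4 + (-3*s + 1).
Divide through and combine into a single rational function.

Y(s) = (-3*s^5 + s^4 + 6)/(s^6 + s^5 + 4*s^4)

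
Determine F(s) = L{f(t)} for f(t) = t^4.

L{t^4} = 4!/s^5 = 24/s^5.

F(s) = 24/s^5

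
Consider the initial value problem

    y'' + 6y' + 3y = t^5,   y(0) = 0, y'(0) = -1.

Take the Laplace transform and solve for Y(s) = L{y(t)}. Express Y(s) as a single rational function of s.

Y(s) = (-s^6 + 120)/(s^8 + 6*s^7 + 3*s^6)

Laplace-transform each side.
With L{y''} = s^2 Y - s·y(0) - y'(0) and L{y'} = sY - y(0), with y(0) = 0, y'(0) = -1: the LHS transforms to (s^2 + 6*s + 3)Y - (-1).
The right side is L{t^5} = 120/s^6.
So (s^2 + 6*s + 3)Y = 120/s^6 + (-1).
Isolate Y and clear denominators.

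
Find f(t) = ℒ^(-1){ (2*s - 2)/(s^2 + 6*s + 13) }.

Complete the square in the denominator: s^2 + 6*s + 13 = (s + 3)^2 + 2^2.
Split the numerator to match: 2*s - 2 = 2·(s + 3) - 4·2.
Invert each term: 2·(s + 3)/((s + 3)^2 + 4) ↔ 2e^(-3t)cos(2t); -4·2/((s + 3)^2 + 4) ↔ -4e^(-3t)sin(2t).

f(t) = -4*exp(-3*t)*sin(2*t) + 2*exp(-3*t)*cos(2*t)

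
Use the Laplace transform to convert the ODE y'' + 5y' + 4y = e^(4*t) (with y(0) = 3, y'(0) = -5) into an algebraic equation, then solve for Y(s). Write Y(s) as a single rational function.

Y(s) = (3*s^2 - 2*s - 39)/(s^3 + s^2 - 16*s - 16)

Apply the Laplace transform to the equation.
With L{y''} = s^2 Y - s·y(0) - y'(0) and L{y'} = sY - y(0), with y(0) = 3, y'(0) = -5: the LHS transforms to (s^2 + 5*s + 4)Y - (3*s + 10).
The right side is L{e^(4*t)} = 1/(s - 4).
So (s^2 + 5*s + 4)Y = 1/(s - 4) + (3*s + 10).
Isolate Y and clear denominators.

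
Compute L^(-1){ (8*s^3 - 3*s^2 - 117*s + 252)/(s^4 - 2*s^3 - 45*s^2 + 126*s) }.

Factor the denominator: s^4 - 2*s^3 - 45*s^2 + 126*s = s*(s - 6)*(s - 3)*(s + 7).
Partial fraction decomposition gives [5/(s - 6)] + [-1/(s - 3)] + [2/(s + 7)] + [2/s].
Invert each term: 5/(s - 6) ↔ 5e^(6t); -1/(s - 3) ↔ -e^(3t); 2/(s + 7) ↔ 2e^(-7t); 2/(s - 0) ↔ 2e^(0t).

5*exp(6*t) - exp(3*t) + 2 + 2*exp(-7*t)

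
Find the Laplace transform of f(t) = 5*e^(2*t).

5/(s - 2)

L{5} = 5/s.
By the first shifting theorem, multiplying by e^(2t) replaces s with s - 2.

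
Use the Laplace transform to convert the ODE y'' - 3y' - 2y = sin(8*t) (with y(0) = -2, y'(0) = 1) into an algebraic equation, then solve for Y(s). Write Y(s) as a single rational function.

Y(s) = (-2*s^3 + 7*s^2 - 128*s + 456)/(s^4 - 3*s^3 + 62*s^2 - 192*s - 128)

Transform both sides with L{·}.
With L{y''} = s^2 Y - s·y(0) - y'(0) and L{y'} = sY - y(0), with y(0) = -2, y'(0) = 1: the LHS transforms to (s^2 - 3*s - 2)Y - (-2*s + 7).
The right side is L{sin(8*t)} = 8/(s^2 + 64).
So (s^2 - 3*s - 2)Y = 8/(s^2 + 64) + (-2*s + 7).
Divide through and combine into a single rational function.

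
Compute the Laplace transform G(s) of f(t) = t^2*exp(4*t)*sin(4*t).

L{sin(4t)} = 4/(s^2 + 16).
Multiplying by e^(4t) shifts s → s - 4, so L{exp(4*t)*sin(4*t)} = 4/((s - 4)^2 + 16).
Then apply L{t^2·g(t)} = (-1)^2 d^2/ds^2[H(s)] with H(s) = 4/((s - 4)^2 + 16):
differentiating 2 times and applying the sign gives 8*(3*s^2 - 24*s + 32)/(s^2 - 8*s + 32)^3.

G(s) = 8*(3*s^2 - 24*s + 32)/(s^2 - 8*s + 32)^3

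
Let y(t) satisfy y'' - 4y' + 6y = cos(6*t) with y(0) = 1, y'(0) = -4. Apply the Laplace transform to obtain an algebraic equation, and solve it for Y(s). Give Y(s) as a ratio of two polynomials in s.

Transform both sides with L{·}.
Using L{y''} = s^2 Y - s·y(0) - y'(0) and L{y'} = sY - y(0), with y(0) = 1, y'(0) = -4, the left side becomes (s^2 - 4*s + 6)Y - (s - 8).
The right side is L{cos(6*t)} = s/(s^2 + 36).
So (s^2 - 4*s + 6)Y = s/(s^2 + 36) + (s - 8).
Solve for Y(s) and write it as one ratio of polynomials.

Y(s) = (s^3 - 8*s^2 + 37*s - 288)/(s^4 - 4*s^3 + 42*s^2 - 144*s + 216)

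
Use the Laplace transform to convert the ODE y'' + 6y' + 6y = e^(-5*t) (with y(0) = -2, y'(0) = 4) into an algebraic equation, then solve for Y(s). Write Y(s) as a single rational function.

Y(s) = (-2*s^2 - 18*s - 39)/(s^3 + 11*s^2 + 36*s + 30)

Take the Laplace transform of both sides.
With L{y''} = s^2 Y - s·y(0) - y'(0) and L{y'} = sY - y(0), with y(0) = -2, y'(0) = 4: the LHS transforms to (s^2 + 6*s + 6)Y - (-2*s - 8).
The right side is L{e^(-5*t)} = 1/(s + 5).
So (s^2 + 6*s + 6)Y = 1/(s + 5) + (-2*s - 8).
Divide through and combine into a single rational function.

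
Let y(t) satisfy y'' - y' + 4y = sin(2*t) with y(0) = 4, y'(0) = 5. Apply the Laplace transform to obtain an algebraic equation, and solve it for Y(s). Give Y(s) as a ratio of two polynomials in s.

Apply the Laplace transform to the equation.
Using L{y''} = s^2 Y - s·y(0) - y'(0) and L{y'} = sY - y(0), with y(0) = 4, y'(0) = 5, the left side becomes (s^2 - s + 4)Y - (4*s + 1).
The right side is L{sin(2*t)} = 2/(s^2 + 4).
So (s^2 - s + 4)Y = 2/(s^2 + 4) + (4*s + 1).
Solve for Y(s) and write it as one ratio of polynomials.

Y(s) = (4*s^3 + s^2 + 16*s + 6)/(s^4 - s^3 + 8*s^2 - 4*s + 16)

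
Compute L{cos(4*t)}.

s/(s^2 + 16)

L{cos(4t)} = s/(s^2 + 16).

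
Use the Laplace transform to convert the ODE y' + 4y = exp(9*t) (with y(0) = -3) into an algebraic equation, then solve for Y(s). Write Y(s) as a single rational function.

Y(s) = (-3*s + 28)/(s^2 - 5*s - 36)

Laplace-transform each side.
With L{y'} = sY - y(0) = sY - (-3): the LHS transforms to (s + 4)Y - (-3).
The right side is L{exp(9*t)} = 1/(s - 9).
So (s + 4)Y = 1/(s - 9) + (-3).
Divide through and combine into a single rational function.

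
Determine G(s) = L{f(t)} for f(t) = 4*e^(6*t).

L{4} = 4/s.
By the first shifting theorem, multiplying by e^(6t) replaces s with s - 6.

G(s) = 4/(s - 6)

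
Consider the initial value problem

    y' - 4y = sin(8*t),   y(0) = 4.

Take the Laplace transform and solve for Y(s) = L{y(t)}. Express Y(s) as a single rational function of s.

Take the Laplace transform of both sides.
With L{y'} = sY - y(0) = sY - 4: the LHS transforms to (s - 4)Y - (4).
The right side is L{sin(8*t)} = 8/(s^2 + 64).
So (s - 4)Y = 8/(s^2 + 64) + (4).
Divide through and combine into a single rational function.

Y(s) = (4*s^2 + 264)/(s^3 - 4*s^2 + 64*s - 256)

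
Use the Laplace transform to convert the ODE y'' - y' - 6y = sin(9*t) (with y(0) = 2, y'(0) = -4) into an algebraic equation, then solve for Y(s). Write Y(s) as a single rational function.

Y(s) = (2*s^3 - 6*s^2 + 162*s - 477)/(s^4 - s^3 + 75*s^2 - 81*s - 486)

Transform both sides with L{·}.
With L{y''} = s^2 Y - s·y(0) - y'(0) and L{y'} = sY - y(0), with y(0) = 2, y'(0) = -4: the LHS transforms to (s^2 - s - 6)Y - (2*s - 6).
The right side is L{sin(9*t)} = 9/(s^2 + 81).
So (s^2 - s - 6)Y = 9/(s^2 + 81) + (2*s - 6).
Divide through and combine into a single rational function.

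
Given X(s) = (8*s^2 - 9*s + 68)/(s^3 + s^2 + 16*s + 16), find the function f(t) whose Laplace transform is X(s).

f(t) = -3*sin(4*t) + 3*cos(4*t) + 5*exp(-t)

Factor the denominator: s^3 + s^2 + 16*s + 16 = (s + 1)*(s^2 + 16).
Partial fraction decomposition gives [5/(s + 1)] + [3*s/(s^2 + 16)] + [-12/(s^2 + 16)].
Invert each term: 5/(s + 1) ↔ 5e^(-t); 3·s/(s^2 + 16) ↔ 3cos(4t); -3·4/(s^2 + 16) ↔ -3sin(4t).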